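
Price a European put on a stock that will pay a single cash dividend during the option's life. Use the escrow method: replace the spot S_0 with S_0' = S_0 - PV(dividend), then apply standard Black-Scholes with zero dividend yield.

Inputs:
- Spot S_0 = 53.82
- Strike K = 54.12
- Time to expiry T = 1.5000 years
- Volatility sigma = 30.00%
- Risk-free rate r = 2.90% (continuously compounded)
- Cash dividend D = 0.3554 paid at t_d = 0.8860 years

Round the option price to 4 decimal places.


Answer: Price = 6.8727

Derivation:
PV(D) = D * exp(-r * t_d) = 0.3554 * 0.97463328 = 0.34638467
S_0' = S_0 - PV(D) = 53.8200 - 0.34638467 = 53.47361533
d1 = (ln(S_0'/K) + (r + sigma^2/2)*T) / (sigma*sqrt(T)) = 0.26940184
d2 = d1 - sigma*sqrt(T) = -0.09802162
exp(-rT) = 0.95743255
N(-d1) = 0.39381023; N(-d2) = 0.53904244
P = K * exp(-rT) * N(-d2) - S_0' * N(-d1) = 54.1200 * 0.95743255 * 0.53904244 - 53.47361533 * 0.39381023 = 6.8727


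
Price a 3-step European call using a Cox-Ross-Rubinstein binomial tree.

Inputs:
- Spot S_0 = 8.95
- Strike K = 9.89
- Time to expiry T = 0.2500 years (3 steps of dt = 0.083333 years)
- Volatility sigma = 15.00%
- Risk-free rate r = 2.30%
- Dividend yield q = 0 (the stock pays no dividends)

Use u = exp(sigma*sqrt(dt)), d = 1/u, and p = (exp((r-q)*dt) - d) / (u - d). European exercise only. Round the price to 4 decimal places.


dt = T/N = 0.083333
u = exp(sigma*sqrt(dt)) = 1.044252; d = 1/u = 0.957623
p = (exp((r-q)*dt) - d) / (u - d) = 0.511322
Discount per step: exp(-r*dt) = 0.998085
Stock lattice S(k, i) with i counting down-moves:
  k=0: S(0,0) = 8.9500
  k=1: S(1,0) = 9.3461; S(1,1) = 8.5707
  k=2: S(2,0) = 9.7596; S(2,1) = 8.9500; S(2,2) = 8.2075
  k=3: S(3,0) = 10.1915; S(3,1) = 9.3461; S(3,2) = 8.5707; S(3,3) = 7.8597
Terminal payoffs V(N, i) = max(S_T - K, 0):
  V(3,0) = 0.301534; V(3,1) = 0.000000; V(3,2) = 0.000000; V(3,3) = 0.000000
Backward induction: V(k, i) = exp(-r*dt) * [p * V(k+1, i) + (1-p) * V(k+1, i+1)].
  V(2,0) = exp(-r*dt) * [p*0.301534 + (1-p)*0.000000] = 0.153886
  V(2,1) = exp(-r*dt) * [p*0.000000 + (1-p)*0.000000] = 0.000000
  V(2,2) = exp(-r*dt) * [p*0.000000 + (1-p)*0.000000] = 0.000000
  V(1,0) = exp(-r*dt) * [p*0.153886 + (1-p)*0.000000] = 0.078535
  V(1,1) = exp(-r*dt) * [p*0.000000 + (1-p)*0.000000] = 0.000000
  V(0,0) = exp(-r*dt) * [p*0.078535 + (1-p)*0.000000] = 0.040080

Answer: Price = V(0,0) = 0.0401


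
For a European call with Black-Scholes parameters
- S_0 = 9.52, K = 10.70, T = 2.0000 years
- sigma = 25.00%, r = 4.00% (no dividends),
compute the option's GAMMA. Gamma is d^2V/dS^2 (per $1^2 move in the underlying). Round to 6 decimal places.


Answer: Gamma = 0.118216

Derivation:
d1 = 0.0725522878; d2 = -0.2810011028
phi(d1) = 0.3978936779; exp(-qT) = 1.0000000000; exp(-rT) = 0.9231163464
Gamma = exp(-qT) * phi(d1) / (S * sigma * sqrt(T)) = 1.0000000000 * 0.3978936779 / (9.5200 * 0.2500 * 1.4142135624) = 0.118216


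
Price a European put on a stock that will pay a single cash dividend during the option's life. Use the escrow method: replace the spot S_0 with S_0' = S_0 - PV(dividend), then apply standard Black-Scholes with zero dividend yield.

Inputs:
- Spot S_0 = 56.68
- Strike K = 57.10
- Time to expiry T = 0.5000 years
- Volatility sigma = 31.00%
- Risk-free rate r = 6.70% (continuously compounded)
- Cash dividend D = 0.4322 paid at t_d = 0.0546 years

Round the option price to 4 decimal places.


PV(D) = D * exp(-r * t_d) = 0.4322 * 0.99634848 = 0.43062181
S_0' = S_0 - PV(D) = 56.6800 - 0.43062181 = 56.24937819
d1 = (ln(S_0'/K) + (r + sigma^2/2)*T) / (sigma*sqrt(T)) = 0.19395652
d2 = d1 - sigma*sqrt(T) = -0.02524659
exp(-rT) = 0.96705491
N(-d1) = 0.42310497; N(-d2) = 0.51007086
P = K * exp(-rT) * N(-d2) - S_0' * N(-d1) = 57.1000 * 0.96705491 * 0.51007086 - 56.24937819 * 0.42310497 = 4.3661

Answer: Price = 4.3661


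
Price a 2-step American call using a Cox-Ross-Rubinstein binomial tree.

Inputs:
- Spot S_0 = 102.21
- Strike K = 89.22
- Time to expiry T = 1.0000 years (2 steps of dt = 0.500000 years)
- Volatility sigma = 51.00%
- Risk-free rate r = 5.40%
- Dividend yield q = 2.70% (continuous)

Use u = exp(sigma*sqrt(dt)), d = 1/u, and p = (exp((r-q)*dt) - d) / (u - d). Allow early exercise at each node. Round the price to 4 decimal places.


dt = T/N = 0.500000
u = exp(sigma*sqrt(dt)) = 1.434225; d = 1/u = 0.697241
p = (exp((r-q)*dt) - d) / (u - d) = 0.429251
Discount per step: exp(-r*dt) = 0.973361
Stock lattice S(k, i) with i counting down-moves:
  k=0: S(0,0) = 102.2100
  k=1: S(1,0) = 146.5921; S(1,1) = 71.2650
  k=2: S(2,0) = 210.2460; S(2,1) = 102.2100; S(2,2) = 49.6889
Terminal payoffs V(N, i) = max(S_T - K, 0):
  V(2,0) = 121.026034; V(2,1) = 12.990000; V(2,2) = 0.000000
Backward induction: V(k, i) = exp(-r*dt) * [p * V(k+1, i) + (1-p) * V(k+1, i+1)]; then take max(V_cont, immediate exercise) for American.
  V(1,0) = exp(-r*dt) * [p*121.026034 + (1-p)*12.990000] = 57.783126; exercise = 57.372112; V(1,0) = max -> 57.783126
  V(1,1) = exp(-r*dt) * [p*12.990000 + (1-p)*0.000000] = 5.427427; exercise = 0.000000; V(1,1) = max -> 5.427427
  V(0,0) = exp(-r*dt) * [p*57.783126 + (1-p)*5.427427] = 27.157887; exercise = 12.990000; V(0,0) = max -> 27.157887

Answer: Price = V(0,0) = 27.1579


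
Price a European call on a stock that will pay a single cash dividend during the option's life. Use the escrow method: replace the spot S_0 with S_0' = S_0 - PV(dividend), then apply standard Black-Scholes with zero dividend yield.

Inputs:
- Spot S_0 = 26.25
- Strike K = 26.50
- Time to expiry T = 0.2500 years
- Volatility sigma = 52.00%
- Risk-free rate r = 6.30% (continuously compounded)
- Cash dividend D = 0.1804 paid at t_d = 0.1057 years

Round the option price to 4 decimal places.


PV(D) = D * exp(-r * t_d) = 0.1804 * 0.99336302 = 0.17920269
S_0' = S_0 - PV(D) = 26.2500 - 0.17920269 = 26.07079731
d1 = (ln(S_0'/K) + (r + sigma^2/2)*T) / (sigma*sqrt(T)) = 0.12777338
d2 = d1 - sigma*sqrt(T) = -0.13222662
exp(-rT) = 0.98437338
N(d1) = 0.55083584; N(d2) = 0.44740252
C = S_0' * N(d1) - K * exp(-rT) * N(d2) = 26.07079731 * 0.55083584 - 26.5000 * 0.98437338 * 0.44740252 = 2.6898

Answer: Price = 2.6898


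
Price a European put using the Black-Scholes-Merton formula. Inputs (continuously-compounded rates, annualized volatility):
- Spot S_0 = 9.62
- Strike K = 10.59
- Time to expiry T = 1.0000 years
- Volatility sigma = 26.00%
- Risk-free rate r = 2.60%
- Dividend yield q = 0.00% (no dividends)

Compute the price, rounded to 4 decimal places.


d1 = (ln(S/K) + (r - q + 0.5*sigma^2) * T) / (sigma * sqrt(T)) = -0.13948421
d2 = d1 - sigma * sqrt(T) = -0.39948421
exp(-rT) = 0.97433509; exp(-qT) = 1.00000000
P = K * exp(-rT) * N(-d2) - S_0 * exp(-qT) * N(-d1)
N(-d1) = 0.55546623; N(-d2) = 0.65523177
P = 10.5900 * 0.97433509 * 0.65523177 - 9.6200 * 1.00000000 * 0.55546623 = 1.4172

Answer: Price = 1.4172


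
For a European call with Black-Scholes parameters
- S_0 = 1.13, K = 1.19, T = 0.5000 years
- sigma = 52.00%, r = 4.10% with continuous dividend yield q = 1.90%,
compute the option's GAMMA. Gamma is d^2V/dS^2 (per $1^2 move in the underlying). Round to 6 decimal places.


d1 = 0.0730613339; d2 = -0.2946341924
phi(d1) = 0.3978789314; exp(-qT) = 0.9905449824; exp(-rT) = 0.9797086965
Gamma = exp(-qT) * phi(d1) / (S * sigma * sqrt(T)) = 0.9905449824 * 0.3978789314 / (1.1300 * 0.5200 * 0.7071067812) = 0.948546

Answer: Gamma = 0.948546


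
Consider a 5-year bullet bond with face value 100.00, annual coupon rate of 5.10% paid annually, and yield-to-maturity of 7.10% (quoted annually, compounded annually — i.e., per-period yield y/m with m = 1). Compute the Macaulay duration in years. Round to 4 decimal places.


Answer: Macaulay duration = 4.5147 years

Derivation:
Coupon per period c = face * coupon_rate / m = 5.100000
Periods per year m = 1; per-period yield y/m = 0.071000
Number of cashflows N = 5
Cashflows (t years, CF_t, discount factor 1/(1+y/m)^(m*t), PV):
  t = 1.0000: CF_t = 5.100000, DF = 0.933707, PV = 4.761905
  t = 2.0000: CF_t = 5.100000, DF = 0.871808, PV = 4.446223
  t = 3.0000: CF_t = 5.100000, DF = 0.814013, PV = 4.151469
  t = 4.0000: CF_t = 5.100000, DF = 0.760050, PV = 3.876255
  t = 5.0000: CF_t = 105.100000, DF = 0.709664, PV = 74.585664
Price P = sum_t PV_t = 91.821515
Macaulay numerator sum_t t * PV_t:
  t * PV_t at t = 1.0000: 4.761905
  t * PV_t at t = 2.0000: 8.892446
  t * PV_t at t = 3.0000: 12.454406
  t * PV_t at t = 4.0000: 15.505018
  t * PV_t at t = 5.0000: 372.928321
Macaulay duration D = (sum_t t * PV_t) / P = 414.542096 / 91.821515 = 4.514651


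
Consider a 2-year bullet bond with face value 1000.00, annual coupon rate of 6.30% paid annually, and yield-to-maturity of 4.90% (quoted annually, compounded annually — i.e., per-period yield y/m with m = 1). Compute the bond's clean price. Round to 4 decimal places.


Coupon per period c = face * coupon_rate / m = 63.000000
Periods per year m = 1; per-period yield y/m = 0.049000
Number of cashflows N = 2
Cashflows (t years, CF_t, discount factor 1/(1+y/m)^(m*t), PV):
  t = 1.0000: CF_t = 63.000000, DF = 0.953289, PV = 60.057197
  t = 2.0000: CF_t = 1063.000000, DF = 0.908760, PV = 966.011481
Price P = sum_t PV_t = 1026.068679

Answer: Price = 1026.0687


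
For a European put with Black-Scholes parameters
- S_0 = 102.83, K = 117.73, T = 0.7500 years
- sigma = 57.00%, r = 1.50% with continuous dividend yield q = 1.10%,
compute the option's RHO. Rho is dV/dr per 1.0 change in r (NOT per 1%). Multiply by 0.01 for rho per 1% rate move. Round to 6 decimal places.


d1 = -0.0212287194; d2 = -0.5148631995
phi(d1) = 0.3988523972; exp(-qT) = 0.9917839379; exp(-rT) = 0.9888130446
N(-d2) = 0.6966756909
Rho = -K*T*exp(-rT)*N(-d2) = -117.7300 * 0.7500 * 0.9888130446 * 0.6966756909 = -60.826559

Answer: Rho = -60.826559


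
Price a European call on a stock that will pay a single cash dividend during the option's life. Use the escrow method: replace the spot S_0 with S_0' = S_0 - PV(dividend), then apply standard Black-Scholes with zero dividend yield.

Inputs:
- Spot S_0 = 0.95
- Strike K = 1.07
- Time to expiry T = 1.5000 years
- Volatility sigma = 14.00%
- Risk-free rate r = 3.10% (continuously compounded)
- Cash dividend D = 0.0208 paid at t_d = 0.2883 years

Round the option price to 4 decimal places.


Answer: Price = 0.0305

Derivation:
PV(D) = D * exp(-r * t_d) = 0.0208 * 0.99110252 = 0.02061493
S_0' = S_0 - PV(D) = 0.9500 - 0.02061493 = 0.92938507
d1 = (ln(S_0'/K) + (r + sigma^2/2)*T) / (sigma*sqrt(T)) = -0.46476605
d2 = d1 - sigma*sqrt(T) = -0.63623034
exp(-rT) = 0.95456456
N(d1) = 0.32104950; N(d2) = 0.26231315
C = S_0' * N(d1) - K * exp(-rT) * N(d2) = 0.92938507 * 0.32104950 - 1.0700 * 0.95456456 * 0.26231315 = 0.0305


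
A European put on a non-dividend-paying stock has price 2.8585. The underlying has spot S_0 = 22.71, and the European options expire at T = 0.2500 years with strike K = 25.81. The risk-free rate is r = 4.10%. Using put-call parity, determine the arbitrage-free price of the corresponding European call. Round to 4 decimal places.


Put-call parity: C - P = S_0 * exp(-qT) - K * exp(-rT).
S_0 * exp(-qT) = 22.7100 * 1.00000000 = 22.71000000
K * exp(-rT) = 25.8100 * 0.98980235 = 25.54679871
C = P + S*exp(-qT) - K*exp(-rT)
C = 2.8585 + 22.71000000 - 25.54679871 = 0.0217

Answer: Call price = 0.0217


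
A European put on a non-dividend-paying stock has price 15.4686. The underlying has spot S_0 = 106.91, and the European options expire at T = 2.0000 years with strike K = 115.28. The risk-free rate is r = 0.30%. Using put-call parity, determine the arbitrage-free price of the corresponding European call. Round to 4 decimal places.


Put-call parity: C - P = S_0 * exp(-qT) - K * exp(-rT).
S_0 * exp(-qT) = 106.9100 * 1.00000000 = 106.91000000
K * exp(-rT) = 115.2800 * 0.99401796 = 114.59039090
C = P + S*exp(-qT) - K*exp(-rT)
C = 15.4686 + 106.91000000 - 114.59039090 = 7.7882

Answer: Call price = 7.7882


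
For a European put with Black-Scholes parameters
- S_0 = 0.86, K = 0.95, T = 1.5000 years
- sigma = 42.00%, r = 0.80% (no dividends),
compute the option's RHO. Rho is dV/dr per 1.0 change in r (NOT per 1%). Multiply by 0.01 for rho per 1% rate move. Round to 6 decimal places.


d1 = 0.0870354341; d2 = -0.4273574119
phi(d1) = 0.3974341112; exp(-qT) = 1.0000000000; exp(-rT) = 0.9880717129
N(-d2) = 0.6654404890
Rho = -K*T*exp(-rT)*N(-d2) = -0.9500 * 1.5000 * 0.9880717129 * 0.6654404890 = -0.936942

Answer: Rho = -0.936942


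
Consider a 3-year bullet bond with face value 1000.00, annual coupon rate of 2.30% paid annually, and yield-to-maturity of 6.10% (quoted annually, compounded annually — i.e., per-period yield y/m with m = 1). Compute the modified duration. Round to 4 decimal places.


Answer: Modified duration = 2.7606

Derivation:
Coupon per period c = face * coupon_rate / m = 23.000000
Periods per year m = 1; per-period yield y/m = 0.061000
Number of cashflows N = 3
Cashflows (t years, CF_t, discount factor 1/(1+y/m)^(m*t), PV):
  t = 1.0000: CF_t = 23.000000, DF = 0.942507, PV = 21.677663
  t = 2.0000: CF_t = 23.000000, DF = 0.888320, PV = 20.431350
  t = 3.0000: CF_t = 1023.000000, DF = 0.837247, PV = 856.504171
Price P = sum_t PV_t = 898.613183
First compute Macaulay numerator sum_t t * PV_t:
  t * PV_t at t = 1.0000: 21.677663
  t * PV_t at t = 2.0000: 40.862700
  t * PV_t at t = 3.0000: 2569.512512
Macaulay duration D = 2632.052875 / 898.613183 = 2.929017
Modified duration = D / (1 + y/m) = 2.929017 / (1 + 0.061000) = 2.760619


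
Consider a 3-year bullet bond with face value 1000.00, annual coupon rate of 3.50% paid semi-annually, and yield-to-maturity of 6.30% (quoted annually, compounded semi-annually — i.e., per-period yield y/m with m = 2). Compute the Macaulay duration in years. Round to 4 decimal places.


Answer: Macaulay duration = 2.8678 years

Derivation:
Coupon per period c = face * coupon_rate / m = 17.500000
Periods per year m = 2; per-period yield y/m = 0.031500
Number of cashflows N = 6
Cashflows (t years, CF_t, discount factor 1/(1+y/m)^(m*t), PV):
  t = 0.5000: CF_t = 17.500000, DF = 0.969462, PV = 16.965584
  t = 1.0000: CF_t = 17.500000, DF = 0.939856, PV = 16.447488
  t = 1.5000: CF_t = 17.500000, DF = 0.911155, PV = 15.945214
  t = 2.0000: CF_t = 17.500000, DF = 0.883330, PV = 15.458278
  t = 2.5000: CF_t = 17.500000, DF = 0.856355, PV = 14.986213
  t = 3.0000: CF_t = 1017.500000, DF = 0.830204, PV = 844.732151
Price P = sum_t PV_t = 924.534928
Macaulay numerator sum_t t * PV_t:
  t * PV_t at t = 0.5000: 8.482792
  t * PV_t at t = 1.0000: 16.447488
  t * PV_t at t = 1.5000: 23.917821
  t * PV_t at t = 2.0000: 30.916556
  t * PV_t at t = 2.5000: 37.465531
  t * PV_t at t = 3.0000: 2534.196453
Macaulay duration D = (sum_t t * PV_t) / P = 2651.426642 / 924.534928 = 2.867849


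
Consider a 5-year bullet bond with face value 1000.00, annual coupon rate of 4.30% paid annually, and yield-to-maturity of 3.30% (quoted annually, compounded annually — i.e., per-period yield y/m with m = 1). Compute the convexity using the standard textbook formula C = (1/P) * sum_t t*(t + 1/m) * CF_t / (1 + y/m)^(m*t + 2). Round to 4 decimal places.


Answer: Convexity = 25.2341

Derivation:
Coupon per period c = face * coupon_rate / m = 43.000000
Periods per year m = 1; per-period yield y/m = 0.033000
Number of cashflows N = 5
Cashflows (t years, CF_t, discount factor 1/(1+y/m)^(m*t), PV):
  t = 1.0000: CF_t = 43.000000, DF = 0.968054, PV = 41.626331
  t = 2.0000: CF_t = 43.000000, DF = 0.937129, PV = 40.296545
  t = 3.0000: CF_t = 43.000000, DF = 0.907192, PV = 39.009240
  t = 4.0000: CF_t = 43.000000, DF = 0.878211, PV = 37.763059
  t = 5.0000: CF_t = 1043.000000, DF = 0.850156, PV = 886.712235
Price P = sum_t PV_t = 1045.407410
Convexity numerator sum_t t*(t + 1/m) * CF_t / (1+y/m)^(m*t + 2):
  t = 1.0000: term = 78.018480
  t = 2.0000: term = 226.578355
  t = 3.0000: term = 438.680262
  t = 4.0000: term = 707.777125
  t = 5.0000: term = 24928.911310
Convexity = (1/P) * sum = 26379.965532 / 1045.407410 = 25.234148


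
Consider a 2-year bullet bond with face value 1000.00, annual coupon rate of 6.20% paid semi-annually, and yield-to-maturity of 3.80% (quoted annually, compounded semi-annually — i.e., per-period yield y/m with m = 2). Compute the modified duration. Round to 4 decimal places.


Answer: Modified duration = 1.8781

Derivation:
Coupon per period c = face * coupon_rate / m = 31.000000
Periods per year m = 2; per-period yield y/m = 0.019000
Number of cashflows N = 4
Cashflows (t years, CF_t, discount factor 1/(1+y/m)^(m*t), PV):
  t = 0.5000: CF_t = 31.000000, DF = 0.981354, PV = 30.421982
  t = 1.0000: CF_t = 31.000000, DF = 0.963056, PV = 29.854742
  t = 1.5000: CF_t = 31.000000, DF = 0.945099, PV = 29.298079
  t = 2.0000: CF_t = 1031.000000, DF = 0.927477, PV = 956.229041
Price P = sum_t PV_t = 1045.803844
First compute Macaulay numerator sum_t t * PV_t:
  t * PV_t at t = 0.5000: 15.210991
  t * PV_t at t = 1.0000: 29.854742
  t * PV_t at t = 1.5000: 43.947118
  t * PV_t at t = 2.0000: 1912.458082
Macaulay duration D = 2001.470934 / 1045.803844 = 1.913811
Modified duration = D / (1 + y/m) = 1.913811 / (1 + 0.019000) = 1.878127


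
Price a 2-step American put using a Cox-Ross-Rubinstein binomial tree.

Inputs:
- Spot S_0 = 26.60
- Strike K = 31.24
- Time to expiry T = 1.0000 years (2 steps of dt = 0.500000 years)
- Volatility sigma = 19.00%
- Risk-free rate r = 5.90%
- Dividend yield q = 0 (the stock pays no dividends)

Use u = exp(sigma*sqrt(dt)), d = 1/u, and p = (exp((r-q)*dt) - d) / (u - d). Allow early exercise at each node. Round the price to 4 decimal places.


Answer: Price = V(0,0) = 4.6400

Derivation:
dt = T/N = 0.500000
u = exp(sigma*sqrt(dt)) = 1.143793; d = 1/u = 0.874284
p = (exp((r-q)*dt) - d) / (u - d) = 0.577551
Discount per step: exp(-r*dt) = 0.970931
Stock lattice S(k, i) with i counting down-moves:
  k=0: S(0,0) = 26.6000
  k=1: S(1,0) = 30.4249; S(1,1) = 23.2559
  k=2: S(2,0) = 34.7998; S(2,1) = 26.6000; S(2,2) = 20.3323
Terminal payoffs V(N, i) = max(K - S_T, 0):
  V(2,0) = 0.000000; V(2,1) = 4.640000; V(2,2) = 10.907702
Backward induction: V(k, i) = exp(-r*dt) * [p * V(k+1, i) + (1-p) * V(k+1, i+1)]; then take max(V_cont, immediate exercise) for American.
  V(1,0) = exp(-r*dt) * [p*0.000000 + (1-p)*4.640000] = 1.903181; exercise = 0.815095; V(1,0) = max -> 1.903181
  V(1,1) = exp(-r*dt) * [p*4.640000 + (1-p)*10.907702] = 7.075933; exercise = 7.984052; V(1,1) = max -> 7.984052
  V(0,0) = exp(-r*dt) * [p*1.903181 + (1-p)*7.984052] = 4.342038; exercise = 4.640000; V(0,0) = max -> 4.640000


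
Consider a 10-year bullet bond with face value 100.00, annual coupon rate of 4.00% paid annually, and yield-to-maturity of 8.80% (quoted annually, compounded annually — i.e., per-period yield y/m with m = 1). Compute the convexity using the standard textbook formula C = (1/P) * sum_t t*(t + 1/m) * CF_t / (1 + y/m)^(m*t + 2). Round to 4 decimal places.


Answer: Convexity = 69.4142

Derivation:
Coupon per period c = face * coupon_rate / m = 4.000000
Periods per year m = 1; per-period yield y/m = 0.088000
Number of cashflows N = 10
Cashflows (t years, CF_t, discount factor 1/(1+y/m)^(m*t), PV):
  t = 1.0000: CF_t = 4.000000, DF = 0.919118, PV = 3.676471
  t = 2.0000: CF_t = 4.000000, DF = 0.844777, PV = 3.379109
  t = 3.0000: CF_t = 4.000000, DF = 0.776450, PV = 3.105799
  t = 4.0000: CF_t = 4.000000, DF = 0.713649, PV = 2.854594
  t = 5.0000: CF_t = 4.000000, DF = 0.655927, PV = 2.623708
  t = 6.0000: CF_t = 4.000000, DF = 0.602874, PV = 2.411496
  t = 7.0000: CF_t = 4.000000, DF = 0.554112, PV = 2.216449
  t = 8.0000: CF_t = 4.000000, DF = 0.509294, PV = 2.037177
  t = 9.0000: CF_t = 4.000000, DF = 0.468101, PV = 1.872406
  t = 10.0000: CF_t = 104.000000, DF = 0.430240, PV = 44.744987
Price P = sum_t PV_t = 68.922196
Convexity numerator sum_t t*(t + 1/m) * CF_t / (1+y/m)^(m*t + 2):
  t = 1.0000: term = 6.211597
  t = 2.0000: term = 17.127566
  t = 3.0000: term = 31.484497
  t = 4.0000: term = 48.229928
  t = 5.0000: term = 66.493467
  t = 6.0000: term = 85.561447
  t = 7.0000: term = 104.854714
  t = 8.0000: term = 123.909195
  t = 9.0000: term = 142.358909
  t = 10.0000: term = 4157.950168
Convexity = (1/P) * sum = 4784.181489 / 68.922196 = 69.414235


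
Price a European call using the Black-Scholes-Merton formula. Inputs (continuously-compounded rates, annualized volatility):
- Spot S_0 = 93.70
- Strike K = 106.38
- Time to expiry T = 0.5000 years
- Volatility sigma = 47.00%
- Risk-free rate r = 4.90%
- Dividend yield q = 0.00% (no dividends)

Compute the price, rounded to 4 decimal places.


d1 = (ln(S/K) + (r - q + 0.5*sigma^2) * T) / (sigma * sqrt(T)) = -0.14200630
d2 = d1 - sigma * sqrt(T) = -0.47434649
exp(-rT) = 0.97579769; exp(-qT) = 1.00000000
C = S_0 * exp(-qT) * N(d1) - K * exp(-rT) * N(d2)
N(d1) = 0.44353752; N(d2) = 0.31762642
C = 93.7000 * 1.00000000 * 0.44353752 - 106.3800 * 0.97579769 * 0.31762642 = 8.5881

Answer: Price = 8.5881


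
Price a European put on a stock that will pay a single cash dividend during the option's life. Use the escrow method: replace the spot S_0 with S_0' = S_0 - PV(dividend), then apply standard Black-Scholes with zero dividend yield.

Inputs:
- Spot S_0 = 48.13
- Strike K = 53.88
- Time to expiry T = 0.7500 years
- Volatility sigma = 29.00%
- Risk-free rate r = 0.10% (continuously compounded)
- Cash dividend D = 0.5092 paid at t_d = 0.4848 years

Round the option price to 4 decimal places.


PV(D) = D * exp(-r * t_d) = 0.5092 * 0.99951532 = 0.50895320
S_0' = S_0 - PV(D) = 48.1300 - 0.50895320 = 47.62104680
d1 = (ln(S_0'/K) + (r + sigma^2/2)*T) / (sigma*sqrt(T)) = -0.36312158
d2 = d1 - sigma*sqrt(T) = -0.61426895
exp(-rT) = 0.99925028
N(-d1) = 0.64174297; N(-d2) = 0.73048119
P = K * exp(-rT) * N(-d2) - S_0' * N(-d1) = 53.8800 * 0.99925028 * 0.73048119 - 47.62104680 * 0.64174297 = 8.7683

Answer: Price = 8.7683


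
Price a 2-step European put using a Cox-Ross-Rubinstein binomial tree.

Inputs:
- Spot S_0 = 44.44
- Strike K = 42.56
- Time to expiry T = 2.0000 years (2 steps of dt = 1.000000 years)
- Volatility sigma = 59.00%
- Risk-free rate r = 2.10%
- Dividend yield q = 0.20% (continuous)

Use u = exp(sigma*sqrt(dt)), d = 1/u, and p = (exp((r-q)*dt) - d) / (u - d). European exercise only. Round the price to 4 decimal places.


dt = T/N = 1.000000
u = exp(sigma*sqrt(dt)) = 1.803988; d = 1/u = 0.554327
p = (exp((r-q)*dt) - d) / (u - d) = 0.371984
Discount per step: exp(-r*dt) = 0.979219
Stock lattice S(k, i) with i counting down-moves:
  k=0: S(0,0) = 44.4400
  k=1: S(1,0) = 80.1692; S(1,1) = 24.6343
  k=2: S(2,0) = 144.6244; S(2,1) = 44.4400; S(2,2) = 13.6555
Terminal payoffs V(N, i) = max(K - S_T, 0):
  V(2,0) = 0.000000; V(2,1) = 0.000000; V(2,2) = 28.904533
Backward induction: V(k, i) = exp(-r*dt) * [p * V(k+1, i) + (1-p) * V(k+1, i+1)].
  V(1,0) = exp(-r*dt) * [p*0.000000 + (1-p)*0.000000] = 0.000000
  V(1,1) = exp(-r*dt) * [p*0.000000 + (1-p)*28.904533] = 17.775272
  V(0,0) = exp(-r*dt) * [p*0.000000 + (1-p)*17.775272] = 10.931167

Answer: Price = V(0,0) = 10.9312


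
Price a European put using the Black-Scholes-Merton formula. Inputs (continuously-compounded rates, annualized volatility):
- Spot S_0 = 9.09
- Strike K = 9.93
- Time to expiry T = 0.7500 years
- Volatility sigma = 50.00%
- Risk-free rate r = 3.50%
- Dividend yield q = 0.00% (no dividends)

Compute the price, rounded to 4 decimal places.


d1 = (ln(S/K) + (r - q + 0.5*sigma^2) * T) / (sigma * sqrt(T)) = 0.07301040
d2 = d1 - sigma * sqrt(T) = -0.36000230
exp(-rT) = 0.97409154; exp(-qT) = 1.00000000
P = K * exp(-rT) * N(-d2) - S_0 * exp(-qT) * N(-d1)
N(-d1) = 0.47089892; N(-d2) = 0.64057729
P = 9.9300 * 0.97409154 * 0.64057729 - 9.0900 * 1.00000000 * 0.47089892 = 1.9157

Answer: Price = 1.9157


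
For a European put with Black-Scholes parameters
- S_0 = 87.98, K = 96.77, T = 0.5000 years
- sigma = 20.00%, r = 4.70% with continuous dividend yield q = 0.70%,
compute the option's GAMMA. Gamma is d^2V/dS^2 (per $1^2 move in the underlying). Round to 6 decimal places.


d1 = -0.4612281674; d2 = -0.6026495237
phi(d1) = 0.3586873202; exp(-qT) = 0.9965061179; exp(-rT) = 0.9767739747
Gamma = exp(-qT) * phi(d1) / (S * sigma * sqrt(T)) = 0.9965061179 * 0.3586873202 / (87.9800 * 0.2000 * 0.7071067812) = 0.028727

Answer: Gamma = 0.028727


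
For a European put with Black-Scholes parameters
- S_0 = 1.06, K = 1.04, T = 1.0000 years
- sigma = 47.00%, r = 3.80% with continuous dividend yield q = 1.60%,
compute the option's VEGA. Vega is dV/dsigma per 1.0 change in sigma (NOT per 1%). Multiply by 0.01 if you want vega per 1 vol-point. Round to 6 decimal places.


d1 = 0.3223365850; d2 = -0.1476634150
phi(d1) = 0.3787461943; exp(-qT) = 0.9841273201; exp(-rT) = 0.9627129409
Vega = S * exp(-qT) * phi(d1) * sqrt(T) = 1.0600 * 0.9841273201 * 0.3787461943 * 1.0000000000 = 0.395099

Answer: Vega = 0.395099


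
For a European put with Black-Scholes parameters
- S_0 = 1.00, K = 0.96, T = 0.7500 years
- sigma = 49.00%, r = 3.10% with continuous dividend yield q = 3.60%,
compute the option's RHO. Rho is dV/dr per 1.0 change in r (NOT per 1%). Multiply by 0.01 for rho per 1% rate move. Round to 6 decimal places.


Answer: Rho = -0.386664

Derivation:
d1 = 0.2995375546; d2 = -0.1248148933
phi(d1) = 0.3814406897; exp(-qT) = 0.9733612415; exp(-rT) = 0.9770181987
N(-d2) = 0.5496649518
Rho = -K*T*exp(-rT)*N(-d2) = -0.9600 * 0.7500 * 0.9770181987 * 0.5496649518 = -0.386664


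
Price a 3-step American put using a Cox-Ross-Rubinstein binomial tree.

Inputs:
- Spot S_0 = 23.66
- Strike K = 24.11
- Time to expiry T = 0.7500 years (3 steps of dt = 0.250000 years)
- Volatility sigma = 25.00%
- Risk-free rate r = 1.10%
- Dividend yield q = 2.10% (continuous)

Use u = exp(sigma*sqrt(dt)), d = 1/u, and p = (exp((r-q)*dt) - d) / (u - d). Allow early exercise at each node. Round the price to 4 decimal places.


dt = T/N = 0.250000
u = exp(sigma*sqrt(dt)) = 1.133148; d = 1/u = 0.882497
p = (exp((r-q)*dt) - d) / (u - d) = 0.458829
Discount per step: exp(-r*dt) = 0.997254
Stock lattice S(k, i) with i counting down-moves:
  k=0: S(0,0) = 23.6600
  k=1: S(1,0) = 26.8103; S(1,1) = 20.8799
  k=2: S(2,0) = 30.3800; S(2,1) = 23.6600; S(2,2) = 18.4264
  k=3: S(3,0) = 34.4251; S(3,1) = 26.8103; S(3,2) = 20.8799; S(3,3) = 16.2613
Terminal payoffs V(N, i) = max(K - S_T, 0):
  V(3,0) = 0.000000; V(3,1) = 0.000000; V(3,2) = 3.230123; V(3,3) = 7.848736
Backward induction: V(k, i) = exp(-r*dt) * [p * V(k+1, i) + (1-p) * V(k+1, i+1)]; then take max(V_cont, immediate exercise) for American.
  V(2,0) = exp(-r*dt) * [p*0.000000 + (1-p)*0.000000] = 0.000000; exercise = 0.000000; V(2,0) = max -> 0.000000
  V(2,1) = exp(-r*dt) * [p*0.000000 + (1-p)*3.230123] = 1.743248; exercise = 0.450000; V(2,1) = max -> 1.743248
  V(2,2) = exp(-r*dt) * [p*3.230123 + (1-p)*7.848736] = 5.713847; exercise = 5.683573; V(2,2) = max -> 5.713847
  V(1,0) = exp(-r*dt) * [p*0.000000 + (1-p)*1.743248] = 0.940804; exercise = 0.000000; V(1,0) = max -> 0.940804
  V(1,1) = exp(-r*dt) * [p*1.743248 + (1-p)*5.713847] = 3.881333; exercise = 3.230123; V(1,1) = max -> 3.881333
  V(0,0) = exp(-r*dt) * [p*0.940804 + (1-p)*3.881333] = 2.525179; exercise = 0.450000; V(0,0) = max -> 2.525179

Answer: Price = V(0,0) = 2.5252


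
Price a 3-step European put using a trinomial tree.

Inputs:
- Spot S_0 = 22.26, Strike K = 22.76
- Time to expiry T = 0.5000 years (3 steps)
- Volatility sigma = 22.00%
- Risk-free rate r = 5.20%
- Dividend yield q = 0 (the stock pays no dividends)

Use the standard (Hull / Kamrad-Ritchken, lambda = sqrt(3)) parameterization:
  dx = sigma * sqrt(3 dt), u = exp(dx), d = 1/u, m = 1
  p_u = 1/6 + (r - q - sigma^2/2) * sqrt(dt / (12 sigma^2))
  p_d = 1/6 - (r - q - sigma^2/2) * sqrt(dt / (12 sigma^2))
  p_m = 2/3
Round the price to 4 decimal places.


dt = T/N = 0.166667; dx = sigma*sqrt(3*dt) = 0.155563
u = exp(dx) = 1.168316; d = 1/u = 0.855933
p_u = 0.181559, p_m = 0.666667, p_d = 0.151775
Discount per step: exp(-r*dt) = 0.991371
Stock lattice S(k, j) with j the centered position index:
  k=0: S(0,+0) = 22.2600
  k=1: S(1,-1) = 19.0531; S(1,+0) = 22.2600; S(1,+1) = 26.0067
  k=2: S(2,-2) = 16.3081; S(2,-1) = 19.0531; S(2,+0) = 22.2600; S(2,+1) = 26.0067; S(2,+2) = 30.3841
  k=3: S(3,-3) = 13.9587; S(3,-2) = 16.3081; S(3,-1) = 19.0531; S(3,+0) = 22.2600; S(3,+1) = 26.0067; S(3,+2) = 30.3841; S(3,+3) = 35.4982
Terminal payoffs V(N, j) = max(K - S_T, 0):
  V(3,-3) = 8.801329; V(3,-2) = 6.451860; V(3,-1) = 3.706937; V(3,+0) = 0.500000; V(3,+1) = 0.000000; V(3,+2) = 0.000000; V(3,+3) = 0.000000
Backward induction: V(k, j) = exp(-r*dt) * [p_u * V(k+1, j+1) + p_m * V(k+1, j) + p_d * V(k+1, j-1)]
  V(2,-2) = exp(-r*dt) * [p_u*3.706937 + p_m*6.451860 + p_d*8.801329] = 6.255634
  V(2,-1) = exp(-r*dt) * [p_u*0.500000 + p_m*3.706937 + p_d*6.451860] = 3.510741
  V(2,+0) = exp(-r*dt) * [p_u*0.000000 + p_m*0.500000 + p_d*3.706937] = 0.888221
  V(2,+1) = exp(-r*dt) * [p_u*0.000000 + p_m*0.000000 + p_d*0.500000] = 0.075232
  V(2,+2) = exp(-r*dt) * [p_u*0.000000 + p_m*0.000000 + p_d*0.000000] = 0.000000
  V(1,-1) = exp(-r*dt) * [p_u*0.888221 + p_m*3.510741 + p_d*6.255634] = 3.421423
  V(1,+0) = exp(-r*dt) * [p_u*0.075232 + p_m*0.888221 + p_d*3.510741] = 1.128822
  V(1,+1) = exp(-r*dt) * [p_u*0.000000 + p_m*0.075232 + p_d*0.888221] = 0.183368
  V(0,+0) = exp(-r*dt) * [p_u*0.183368 + p_m*1.128822 + p_d*3.421423] = 1.293863

Answer: Price = V(0,0) = 1.2939


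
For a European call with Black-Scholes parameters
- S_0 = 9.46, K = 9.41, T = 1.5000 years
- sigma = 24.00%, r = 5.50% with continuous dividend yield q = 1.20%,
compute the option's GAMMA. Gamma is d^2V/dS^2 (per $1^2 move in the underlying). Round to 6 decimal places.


d1 = 0.3844318659; d2 = 0.0904930967
phi(d1) = 0.3705257030; exp(-qT) = 0.9821610324; exp(-rT) = 0.9208114379
Gamma = exp(-qT) * phi(d1) / (S * sigma * sqrt(T)) = 0.9821610324 * 0.3705257030 / (9.4600 * 0.2400 * 1.2247448714) = 0.130874

Answer: Gamma = 0.130874


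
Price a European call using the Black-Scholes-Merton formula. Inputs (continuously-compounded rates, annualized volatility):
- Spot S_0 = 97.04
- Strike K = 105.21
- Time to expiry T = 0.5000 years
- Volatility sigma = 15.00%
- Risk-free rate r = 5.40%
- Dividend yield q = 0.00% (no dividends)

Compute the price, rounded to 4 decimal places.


Answer: Price = 2.0653

Derivation:
d1 = (ln(S/K) + (r - q + 0.5*sigma^2) * T) / (sigma * sqrt(T)) = -0.45452907
d2 = d1 - sigma * sqrt(T) = -0.56059509
exp(-rT) = 0.97336124; exp(-qT) = 1.00000000
C = S_0 * exp(-qT) * N(d1) - K * exp(-rT) * N(d2)
N(d1) = 0.32472404; N(d2) = 0.28753680
C = 97.0400 * 1.00000000 * 0.32472404 - 105.2100 * 0.97336124 * 0.28753680 = 2.0653


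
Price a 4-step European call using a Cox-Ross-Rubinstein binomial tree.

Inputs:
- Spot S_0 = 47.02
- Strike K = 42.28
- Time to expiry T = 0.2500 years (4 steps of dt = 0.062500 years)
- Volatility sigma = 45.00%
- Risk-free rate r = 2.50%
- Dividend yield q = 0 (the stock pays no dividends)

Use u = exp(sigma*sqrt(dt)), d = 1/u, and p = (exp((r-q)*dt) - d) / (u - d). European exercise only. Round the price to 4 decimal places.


dt = T/N = 0.062500
u = exp(sigma*sqrt(dt)) = 1.119072; d = 1/u = 0.893597
p = (exp((r-q)*dt) - d) / (u - d) = 0.478840
Discount per step: exp(-r*dt) = 0.998439
Stock lattice S(k, i) with i counting down-moves:
  k=0: S(0,0) = 47.0200
  k=1: S(1,0) = 52.6188; S(1,1) = 42.0169
  k=2: S(2,0) = 58.8842; S(2,1) = 47.0200; S(2,2) = 37.5462
  k=3: S(3,0) = 65.8957; S(3,1) = 52.6188; S(3,2) = 42.0169; S(3,3) = 33.5512
  k=4: S(4,0) = 73.7420; S(4,1) = 58.8842; S(4,2) = 47.0200; S(4,3) = 37.5462; S(4,4) = 29.9813
Terminal payoffs V(N, i) = max(S_T - K, 0):
  V(4,0) = 31.462039; V(4,1) = 16.604214; V(4,2) = 4.740000; V(4,3) = 0.000000; V(4,4) = 0.000000
Backward induction: V(k, i) = exp(-r*dt) * [p * V(k+1, i) + (1-p) * V(k+1, i+1)].
  V(3,0) = exp(-r*dt) * [p*31.462039 + (1-p)*16.604214] = 23.681701
  V(3,1) = exp(-r*dt) * [p*16.604214 + (1-p)*4.740000] = 10.404788
  V(3,2) = exp(-r*dt) * [p*4.740000 + (1-p)*0.000000] = 2.266157
  V(3,3) = exp(-r*dt) * [p*0.000000 + (1-p)*0.000000] = 0.000000
  V(2,0) = exp(-r*dt) * [p*23.681701 + (1-p)*10.404788] = 16.736133
  V(2,1) = exp(-r*dt) * [p*10.404788 + (1-p)*2.266157] = 6.153636
  V(2,2) = exp(-r*dt) * [p*2.266157 + (1-p)*0.000000] = 1.083432
  V(1,0) = exp(-r*dt) * [p*16.736133 + (1-p)*6.153636] = 11.203438
  V(1,1) = exp(-r*dt) * [p*6.153636 + (1-p)*1.083432] = 3.505766
  V(0,0) = exp(-r*dt) * [p*11.203438 + (1-p)*3.505766] = 7.180490

Answer: Price = V(0,0) = 7.1805


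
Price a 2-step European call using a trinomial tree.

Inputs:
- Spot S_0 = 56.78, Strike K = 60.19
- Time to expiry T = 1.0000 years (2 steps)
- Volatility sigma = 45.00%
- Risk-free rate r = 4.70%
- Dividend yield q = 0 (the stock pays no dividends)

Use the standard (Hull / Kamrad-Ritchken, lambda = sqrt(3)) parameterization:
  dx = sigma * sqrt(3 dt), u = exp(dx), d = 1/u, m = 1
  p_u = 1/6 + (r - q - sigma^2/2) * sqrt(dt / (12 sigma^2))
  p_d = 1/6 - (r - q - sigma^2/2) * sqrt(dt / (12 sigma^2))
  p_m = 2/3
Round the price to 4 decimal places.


Answer: Price = V(0,0) = 9.0607

Derivation:
dt = T/N = 0.500000; dx = sigma*sqrt(3*dt) = 0.551135
u = exp(dx) = 1.735222; d = 1/u = 0.576295
p_u = 0.142058, p_m = 0.666667, p_d = 0.191275
Discount per step: exp(-r*dt) = 0.976774
Stock lattice S(k, j) with j the centered position index:
  k=0: S(0,+0) = 56.7800
  k=1: S(1,-1) = 32.7220; S(1,+0) = 56.7800; S(1,+1) = 98.5259
  k=2: S(2,-2) = 18.8576; S(2,-1) = 32.7220; S(2,+0) = 56.7800; S(2,+1) = 98.5259; S(2,+2) = 170.9643
Terminal payoffs V(N, j) = max(S_T - K, 0):
  V(2,-2) = 0.000000; V(2,-1) = 0.000000; V(2,+0) = 0.000000; V(2,+1) = 38.335889; V(2,+2) = 110.774261
Backward induction: V(k, j) = exp(-r*dt) * [p_u * V(k+1, j+1) + p_m * V(k+1, j) + p_d * V(k+1, j-1)]
  V(1,-1) = exp(-r*dt) * [p_u*0.000000 + p_m*0.000000 + p_d*0.000000] = 0.000000
  V(1,+0) = exp(-r*dt) * [p_u*38.335889 + p_m*0.000000 + p_d*0.000000] = 5.319446
  V(1,+1) = exp(-r*dt) * [p_u*110.774261 + p_m*38.335889 + p_d*0.000000] = 40.334582
  V(0,+0) = exp(-r*dt) * [p_u*40.334582 + p_m*5.319446 + p_d*0.000000] = 9.060714


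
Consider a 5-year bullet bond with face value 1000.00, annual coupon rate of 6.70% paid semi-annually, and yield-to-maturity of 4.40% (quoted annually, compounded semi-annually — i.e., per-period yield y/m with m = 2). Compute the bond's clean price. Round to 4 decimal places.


Coupon per period c = face * coupon_rate / m = 33.500000
Periods per year m = 2; per-period yield y/m = 0.022000
Number of cashflows N = 10
Cashflows (t years, CF_t, discount factor 1/(1+y/m)^(m*t), PV):
  t = 0.5000: CF_t = 33.500000, DF = 0.978474, PV = 32.778865
  t = 1.0000: CF_t = 33.500000, DF = 0.957411, PV = 32.073253
  t = 1.5000: CF_t = 33.500000, DF = 0.936801, PV = 31.382831
  t = 2.0000: CF_t = 33.500000, DF = 0.916635, PV = 30.707271
  t = 2.5000: CF_t = 33.500000, DF = 0.896903, PV = 30.046254
  t = 3.0000: CF_t = 33.500000, DF = 0.877596, PV = 29.399465
  t = 3.5000: CF_t = 33.500000, DF = 0.858704, PV = 28.766600
  t = 4.0000: CF_t = 33.500000, DF = 0.840220, PV = 28.147358
  t = 4.5000: CF_t = 33.500000, DF = 0.822133, PV = 27.541446
  t = 5.0000: CF_t = 1033.500000, DF = 0.804435, PV = 831.383733
Price P = sum_t PV_t = 1102.227078

Answer: Price = 1102.2271


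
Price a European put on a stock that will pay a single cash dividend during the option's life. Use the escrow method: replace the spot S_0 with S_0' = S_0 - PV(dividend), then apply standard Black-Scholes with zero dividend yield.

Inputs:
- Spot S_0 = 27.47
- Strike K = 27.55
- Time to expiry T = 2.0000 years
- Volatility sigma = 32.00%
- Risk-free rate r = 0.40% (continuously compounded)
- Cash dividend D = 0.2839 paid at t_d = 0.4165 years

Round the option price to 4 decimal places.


Answer: Price = 4.9519

Derivation:
PV(D) = D * exp(-r * t_d) = 0.2839 * 0.99833539 = 0.28342742
S_0' = S_0 - PV(D) = 27.4700 - 0.28342742 = 27.18657258
d1 = (ln(S_0'/K) + (r + sigma^2/2)*T) / (sigma*sqrt(T)) = 0.21460837
d2 = d1 - sigma*sqrt(T) = -0.23793997
exp(-rT) = 0.99203191
N(-d1) = 0.41503633; N(-d2) = 0.59403617
P = K * exp(-rT) * N(-d2) - S_0' * N(-d1) = 27.5500 * 0.99203191 * 0.59403617 - 27.18657258 * 0.41503633 = 4.9519


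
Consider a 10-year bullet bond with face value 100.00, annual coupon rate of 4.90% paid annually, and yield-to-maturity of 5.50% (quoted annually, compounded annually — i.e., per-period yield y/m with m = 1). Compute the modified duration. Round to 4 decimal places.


Coupon per period c = face * coupon_rate / m = 4.900000
Periods per year m = 1; per-period yield y/m = 0.055000
Number of cashflows N = 10
Cashflows (t years, CF_t, discount factor 1/(1+y/m)^(m*t), PV):
  t = 1.0000: CF_t = 4.900000, DF = 0.947867, PV = 4.644550
  t = 2.0000: CF_t = 4.900000, DF = 0.898452, PV = 4.402417
  t = 3.0000: CF_t = 4.900000, DF = 0.851614, PV = 4.172907
  t = 4.0000: CF_t = 4.900000, DF = 0.807217, PV = 3.955362
  t = 5.0000: CF_t = 4.900000, DF = 0.765134, PV = 3.749158
  t = 6.0000: CF_t = 4.900000, DF = 0.725246, PV = 3.553705
  t = 7.0000: CF_t = 4.900000, DF = 0.687437, PV = 3.368440
  t = 8.0000: CF_t = 4.900000, DF = 0.651599, PV = 3.192834
  t = 9.0000: CF_t = 4.900000, DF = 0.617629, PV = 3.026383
  t = 10.0000: CF_t = 104.900000, DF = 0.585431, PV = 61.411668
Price P = sum_t PV_t = 95.477425
First compute Macaulay numerator sum_t t * PV_t:
  t * PV_t at t = 1.0000: 4.644550
  t * PV_t at t = 2.0000: 8.804834
  t * PV_t at t = 3.0000: 12.518721
  t * PV_t at t = 4.0000: 15.821448
  t * PV_t at t = 5.0000: 18.745792
  t * PV_t at t = 6.0000: 21.322227
  t * PV_t at t = 7.0000: 23.579083
  t * PV_t at t = 8.0000: 25.542676
  t * PV_t at t = 9.0000: 27.237450
  t * PV_t at t = 10.0000: 614.116678
Macaulay duration D = 772.333458 / 95.477425 = 8.089174
Modified duration = D / (1 + y/m) = 8.089174 / (1 + 0.055000) = 7.667463

Answer: Modified duration = 7.6675


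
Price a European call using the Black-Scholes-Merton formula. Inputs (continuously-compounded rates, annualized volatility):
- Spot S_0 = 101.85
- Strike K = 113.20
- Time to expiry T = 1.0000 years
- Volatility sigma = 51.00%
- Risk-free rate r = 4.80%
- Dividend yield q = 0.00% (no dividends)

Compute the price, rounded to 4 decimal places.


Answer: Price = 18.2178

Derivation:
d1 = (ln(S/K) + (r - q + 0.5*sigma^2) * T) / (sigma * sqrt(T)) = 0.14195094
d2 = d1 - sigma * sqrt(T) = -0.36804906
exp(-rT) = 0.95313379; exp(-qT) = 1.00000000
C = S_0 * exp(-qT) * N(d1) - K * exp(-rT) * N(d2)
N(d1) = 0.55644062; N(d2) = 0.35641832
C = 101.8500 * 1.00000000 * 0.55644062 - 113.2000 * 0.95313379 * 0.35641832 = 18.2178


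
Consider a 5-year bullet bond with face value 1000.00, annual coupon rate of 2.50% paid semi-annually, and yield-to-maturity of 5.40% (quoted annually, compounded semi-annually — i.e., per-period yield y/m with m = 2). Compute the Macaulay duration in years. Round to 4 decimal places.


Coupon per period c = face * coupon_rate / m = 12.500000
Periods per year m = 2; per-period yield y/m = 0.027000
Number of cashflows N = 10
Cashflows (t years, CF_t, discount factor 1/(1+y/m)^(m*t), PV):
  t = 0.5000: CF_t = 12.500000, DF = 0.973710, PV = 12.171373
  t = 1.0000: CF_t = 12.500000, DF = 0.948111, PV = 11.851386
  t = 1.5000: CF_t = 12.500000, DF = 0.923185, PV = 11.539811
  t = 2.0000: CF_t = 12.500000, DF = 0.898914, PV = 11.236427
  t = 2.5000: CF_t = 12.500000, DF = 0.875282, PV = 10.941020
  t = 3.0000: CF_t = 12.500000, DF = 0.852270, PV = 10.653378
  t = 3.5000: CF_t = 12.500000, DF = 0.829864, PV = 10.373299
  t = 4.0000: CF_t = 12.500000, DF = 0.808047, PV = 10.100584
  t = 4.5000: CF_t = 12.500000, DF = 0.786803, PV = 9.835038
  t = 5.0000: CF_t = 1012.500000, DF = 0.766118, PV = 775.694292
Price P = sum_t PV_t = 874.396607
Macaulay numerator sum_t t * PV_t:
  t * PV_t at t = 0.5000: 6.085686
  t * PV_t at t = 1.0000: 11.851386
  t * PV_t at t = 1.5000: 17.309716
  t * PV_t at t = 2.0000: 22.472854
  t * PV_t at t = 2.5000: 27.352549
  t * PV_t at t = 3.0000: 31.960135
  t * PV_t at t = 3.5000: 36.306547
  t * PV_t at t = 4.0000: 40.402334
  t * PV_t at t = 4.5000: 44.257669
  t * PV_t at t = 5.0000: 3878.471462
Macaulay duration D = (sum_t t * PV_t) / P = 4116.470339 / 874.396607 = 4.707784

Answer: Macaulay duration = 4.7078 years
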